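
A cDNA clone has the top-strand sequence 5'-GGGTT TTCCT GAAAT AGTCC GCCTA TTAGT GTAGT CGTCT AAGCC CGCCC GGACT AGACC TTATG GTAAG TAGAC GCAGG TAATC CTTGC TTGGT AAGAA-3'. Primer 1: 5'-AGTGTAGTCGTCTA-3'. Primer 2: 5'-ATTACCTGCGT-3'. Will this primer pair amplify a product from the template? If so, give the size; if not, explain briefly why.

Primer 1 (AGTGTAGTCGTCTA) matches the top strand at positions 28–41; it acts as a forward primer.
Primer 2's reverse complement is ACGCAGGTAAT, matching the top strand at positions 74–84; it acts as a reverse primer.
The 3' ends face each other across positions 28–84, giving a 57 bp product.

Yes — a 57 bp product.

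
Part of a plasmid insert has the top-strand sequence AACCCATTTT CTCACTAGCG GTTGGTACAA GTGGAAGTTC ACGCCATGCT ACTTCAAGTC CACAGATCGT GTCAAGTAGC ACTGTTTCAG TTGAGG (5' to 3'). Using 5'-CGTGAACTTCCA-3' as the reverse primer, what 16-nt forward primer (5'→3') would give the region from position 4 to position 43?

The reverse primer's reverse complement TGGAAGTTCACG matches the template at positions 32–43; the product starts at position 4.
The forward primer is identical to the top strand over positions 4–19: CCATTTTCTCACTAGC.

5'-CCATTTTCTCACTAGC-3'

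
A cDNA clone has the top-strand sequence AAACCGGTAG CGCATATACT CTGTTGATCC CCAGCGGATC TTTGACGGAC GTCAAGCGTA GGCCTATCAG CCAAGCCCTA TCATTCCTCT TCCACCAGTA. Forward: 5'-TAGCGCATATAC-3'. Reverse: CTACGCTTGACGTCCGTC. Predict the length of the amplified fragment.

54 bp

Forward primer TAGCGCATATAC is found on the top strand at positions 8–19.
Taking the reverse complement of CTACGCTTGACGTCCGTC gives GACGGACGTCAAGCGTAG, found at positions 44–61 on the template; the primer anneals here to the top strand with its 3' end pointing upstream.
Product length = (reverse-primer end) − (forward-primer start) + 1 = 61 − 8 + 1 = 54 bp.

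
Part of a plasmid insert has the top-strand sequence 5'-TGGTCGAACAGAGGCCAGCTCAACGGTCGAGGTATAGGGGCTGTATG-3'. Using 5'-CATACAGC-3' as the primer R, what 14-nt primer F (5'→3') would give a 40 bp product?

The reverse primer's reverse complement GCTGTATG matches the template at positions 40–47, so the product ends at position 47.
A 40 bp product then starts at position 47 − 40 + 1 = 8.
The forward primer is identical to the top strand there: ACAGAGGCCAGCTC.

5'-ACAGAGGCCAGCTC-3'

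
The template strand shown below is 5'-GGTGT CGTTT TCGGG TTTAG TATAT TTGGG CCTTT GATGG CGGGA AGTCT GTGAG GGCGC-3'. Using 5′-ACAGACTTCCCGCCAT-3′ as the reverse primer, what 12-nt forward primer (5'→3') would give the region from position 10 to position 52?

5'-TTCGGGTTTAGT-3'

The reverse primer's reverse complement ATGGCGGGAAGTCTGT matches the template at positions 37–52; the product starts at position 10.
The forward primer is identical to the top strand over positions 10–21: TTCGGGTTTAGT.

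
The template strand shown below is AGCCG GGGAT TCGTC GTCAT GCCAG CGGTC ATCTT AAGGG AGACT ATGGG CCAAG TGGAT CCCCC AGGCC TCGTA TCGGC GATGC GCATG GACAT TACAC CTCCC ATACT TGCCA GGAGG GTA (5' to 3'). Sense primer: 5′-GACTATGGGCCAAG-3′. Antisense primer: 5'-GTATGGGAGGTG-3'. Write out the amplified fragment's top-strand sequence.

Scanning the template, GACTATGGGCCAAG occurs at positions 42–55; this primer anneals to the bottom strand there with its 3' end pointing downstream.
Taking the reverse complement of GTATGGGAGGTG gives CACCTCCCATAC, found at positions 98–109 on the template; the primer anneals here to the top strand with its 3' end pointing upstream.
The product is the template from position 42 through 109 (68 bp).

5'-GACTATGGGCCAAGTGGATCCCCCAGGCCTCGTATCGGCGATGCGCATGGACATTACACCTCCCATAC-3'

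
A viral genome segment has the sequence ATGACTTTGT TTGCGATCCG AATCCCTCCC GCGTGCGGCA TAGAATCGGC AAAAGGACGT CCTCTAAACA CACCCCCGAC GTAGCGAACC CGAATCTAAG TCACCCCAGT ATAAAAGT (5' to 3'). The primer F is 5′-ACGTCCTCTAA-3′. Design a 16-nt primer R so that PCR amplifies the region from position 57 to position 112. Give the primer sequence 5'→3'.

The product's 3' end on the top strand is position 112.
The reverse primer anneals to the top strand over positions 97–112, i.e. to TAAGTCACCCCAGTAT.
Its sequence written 5'→3' is the reverse complement: ATACTGGGGTGACTTA.

5'-ATACTGGGGTGACTTA-3'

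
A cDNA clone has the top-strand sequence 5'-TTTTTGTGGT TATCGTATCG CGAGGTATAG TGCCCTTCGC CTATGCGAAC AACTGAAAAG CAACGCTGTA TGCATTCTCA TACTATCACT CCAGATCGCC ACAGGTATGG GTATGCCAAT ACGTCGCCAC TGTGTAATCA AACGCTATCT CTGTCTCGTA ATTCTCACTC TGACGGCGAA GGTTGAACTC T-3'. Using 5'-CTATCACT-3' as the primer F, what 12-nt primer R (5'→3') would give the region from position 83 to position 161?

The product's 3' end on the top strand is position 161.
The reverse primer anneals to the top strand over positions 150–161, i.e. to TCTGTCTCGTAA.
Its sequence written 5'→3' is the reverse complement: TTACGAGACAGA.

5'-TTACGAGACAGA-3'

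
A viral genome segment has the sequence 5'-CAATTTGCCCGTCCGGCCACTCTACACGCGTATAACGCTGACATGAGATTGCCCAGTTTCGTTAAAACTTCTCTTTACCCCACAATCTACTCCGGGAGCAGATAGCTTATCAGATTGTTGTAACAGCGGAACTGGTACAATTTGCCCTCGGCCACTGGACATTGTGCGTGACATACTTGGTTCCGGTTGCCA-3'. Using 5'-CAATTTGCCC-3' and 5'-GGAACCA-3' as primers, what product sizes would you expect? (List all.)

184 bp, 47 bp

The forward primer CAATTTGCCC matches the top strand at positions 1–10, 138–147.
The reverse primer's reverse complement is TGGTTCC, matching at positions 178–184.
Each forward site pairs with the reverse site to give a product ending at position 184: sizes 184, 47 bp.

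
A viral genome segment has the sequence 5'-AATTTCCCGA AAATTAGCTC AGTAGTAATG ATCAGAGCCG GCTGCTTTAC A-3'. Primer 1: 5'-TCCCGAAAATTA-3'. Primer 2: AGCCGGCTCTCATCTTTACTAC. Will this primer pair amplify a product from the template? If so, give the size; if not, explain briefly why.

No product — primer 2 has no binding site in the template.

Primer 2 (AGCCGGCTCTCATCTTTACTAC) does not match the top strand, and its reverse complement GTAGTAAAGATGAGAGCCGGCT does not match either.
With no annealing site for primer 2, no amplification occurs.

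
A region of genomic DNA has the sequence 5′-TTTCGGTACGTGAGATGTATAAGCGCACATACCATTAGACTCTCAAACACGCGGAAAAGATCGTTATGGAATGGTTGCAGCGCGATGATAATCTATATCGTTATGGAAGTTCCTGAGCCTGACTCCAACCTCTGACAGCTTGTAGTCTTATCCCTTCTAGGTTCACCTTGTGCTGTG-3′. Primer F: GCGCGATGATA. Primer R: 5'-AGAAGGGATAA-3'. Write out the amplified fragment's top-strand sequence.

5'-GCGCGATGATAATCTATATCGTTATGGAAGTTCCTGAGCCTGACTCCAACCTCTGACAGCTTGTAGTCTTATCCCTTCT-3'

Scanning the template, GCGCGATGATA occurs at positions 80–90; this primer anneals to the bottom strand there with its 3' end pointing downstream.
The reverse primer's reverse complement is TTATCCCTTCT, which matches the template at positions 148–158.
The product is the template from position 80 through 158 (79 bp).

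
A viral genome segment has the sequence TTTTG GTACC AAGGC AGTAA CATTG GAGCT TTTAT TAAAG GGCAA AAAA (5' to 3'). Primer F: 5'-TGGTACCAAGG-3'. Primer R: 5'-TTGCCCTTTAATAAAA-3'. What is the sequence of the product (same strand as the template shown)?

Scanning the template, TGGTACCAAGG occurs at positions 4–14; this primer anneals to the bottom strand there with its 3' end pointing downstream.
Reverse complement of the reverse primer: TTTTATTAAAGGGCAA. This occurs on the top strand at positions 30–45.
The product is the template from position 4 through 45 (42 bp).

5'-TGGTACCAAGGCAGTAACATTGGAGCTTTTATTAAAGGGCAA-3'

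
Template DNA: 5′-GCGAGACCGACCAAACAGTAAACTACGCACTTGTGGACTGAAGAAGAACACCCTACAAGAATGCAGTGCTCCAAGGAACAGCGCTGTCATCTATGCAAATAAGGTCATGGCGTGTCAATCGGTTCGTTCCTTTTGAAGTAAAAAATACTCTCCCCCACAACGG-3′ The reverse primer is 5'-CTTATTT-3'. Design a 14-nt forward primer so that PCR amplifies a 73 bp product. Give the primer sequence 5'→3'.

5'-TTGTGGACTGAAGA-3'

The reverse primer's reverse complement AAATAAG matches the template at positions 97–103, so the product ends at position 103.
A 73 bp product then starts at position 103 − 73 + 1 = 31.
The forward primer is identical to the top strand there: TTGTGGACTGAAGA.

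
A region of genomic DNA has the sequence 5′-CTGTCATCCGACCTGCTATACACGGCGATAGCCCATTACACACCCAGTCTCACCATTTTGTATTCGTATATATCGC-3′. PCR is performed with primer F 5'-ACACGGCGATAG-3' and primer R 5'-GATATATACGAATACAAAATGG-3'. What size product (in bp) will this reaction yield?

Forward primer ACACGGCGATAG is found on the top strand at positions 20–31.
The reverse primer's reverse complement is CCATTTTGTATTCGTATATATC, which matches the template at positions 53–74.
Amplicon spans positions 20–74: 55 bp.

55 bp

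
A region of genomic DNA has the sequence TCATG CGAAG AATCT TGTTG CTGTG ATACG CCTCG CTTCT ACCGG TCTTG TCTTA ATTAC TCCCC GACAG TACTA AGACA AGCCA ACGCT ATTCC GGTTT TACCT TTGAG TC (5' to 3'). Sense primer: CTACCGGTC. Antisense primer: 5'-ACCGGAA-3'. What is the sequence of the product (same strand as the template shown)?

Forward primer CTACCGGTC is found on the top strand at positions 39–47.
The reverse primer's reverse complement is TTCCGGT, which matches the template at positions 92–98.
The product is the template from position 39 through 98 (60 bp).

5'-CTACCGGTCTTGTCTTAATTACTCCCCGACAGTACTAAGACAAGCCAACGCTATTCCGGT-3'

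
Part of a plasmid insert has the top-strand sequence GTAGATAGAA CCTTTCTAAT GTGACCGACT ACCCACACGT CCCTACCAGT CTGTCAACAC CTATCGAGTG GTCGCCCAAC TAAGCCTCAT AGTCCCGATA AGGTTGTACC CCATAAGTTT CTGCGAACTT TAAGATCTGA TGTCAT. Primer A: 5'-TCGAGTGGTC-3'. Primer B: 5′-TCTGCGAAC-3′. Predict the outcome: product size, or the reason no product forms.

Primer A (TCGAGTGGTC) matches the top strand at positions 64–73 (3' end points downstream).
Primer B (TCTGCGAAC) also matches the top strand directly, at positions 120–128 — its reverse complement GTTCGCAGA is not present.
Both primers anneal to the bottom strand with 3' ends pointing the same way, so neither can prime synthesis back toward the other.

No product — both primers anneal to the same strand and extend in the same direction.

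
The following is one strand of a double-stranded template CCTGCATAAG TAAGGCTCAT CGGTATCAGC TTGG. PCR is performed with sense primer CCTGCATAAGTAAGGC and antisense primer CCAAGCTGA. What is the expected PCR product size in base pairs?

Forward primer CCTGCATAAGTAAGGC is found on the top strand at positions 1–16.
Reverse complement of the reverse primer: TCAGCTTGG. This occurs on the top strand at positions 26–34.
The product runs from position 1 to position 34, so its length is 34 − 1 + 1 = 34 bp.

34 bp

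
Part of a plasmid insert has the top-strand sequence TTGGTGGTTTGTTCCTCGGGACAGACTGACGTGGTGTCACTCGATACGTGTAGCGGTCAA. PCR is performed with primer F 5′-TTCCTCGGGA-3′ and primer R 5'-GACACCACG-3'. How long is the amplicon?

Forward primer TTCCTCGGGA is found on the top strand at positions 12–21.
Taking the reverse complement of GACACCACG gives CGTGGTGTC, found at positions 30–38 on the template; the primer anneals here to the top strand with its 3' end pointing upstream.
Product length = (reverse-primer end) − (forward-primer start) + 1 = 38 − 12 + 1 = 27 bp.

27 bp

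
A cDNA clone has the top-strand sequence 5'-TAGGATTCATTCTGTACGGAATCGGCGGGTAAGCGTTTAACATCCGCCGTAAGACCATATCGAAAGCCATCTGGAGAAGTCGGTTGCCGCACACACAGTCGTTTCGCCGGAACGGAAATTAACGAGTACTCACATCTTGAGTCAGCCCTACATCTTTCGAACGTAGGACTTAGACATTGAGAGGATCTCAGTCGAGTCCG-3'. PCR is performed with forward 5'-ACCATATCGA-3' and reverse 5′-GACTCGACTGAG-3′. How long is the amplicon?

145 bp

The forward primer matches the template at positions 54–63.
Taking the reverse complement of GACTCGACTGAG gives CTCAGTCGAGTC, found at positions 187–198 on the template; the primer anneals here to the top strand with its 3' end pointing upstream.
The product runs from position 54 to position 198, so its length is 198 − 54 + 1 = 145 bp.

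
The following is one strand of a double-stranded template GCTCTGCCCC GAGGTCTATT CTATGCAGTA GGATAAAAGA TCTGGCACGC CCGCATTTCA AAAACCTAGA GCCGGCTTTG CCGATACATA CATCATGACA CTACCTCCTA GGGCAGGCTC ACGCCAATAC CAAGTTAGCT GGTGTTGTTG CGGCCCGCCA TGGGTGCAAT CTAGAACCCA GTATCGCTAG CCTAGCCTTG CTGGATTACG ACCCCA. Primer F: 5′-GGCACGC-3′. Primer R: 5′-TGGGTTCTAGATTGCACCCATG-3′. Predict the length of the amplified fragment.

137 bp

Scanning the template, GGCACGC occurs at positions 44–50; this primer anneals to the bottom strand there with its 3' end pointing downstream.
Reverse complement of the reverse primer: CATGGGTGCAATCTAGAACCCA. This occurs on the top strand at positions 159–180.
The product runs from position 44 to position 180, so its length is 180 − 44 + 1 = 137 bp.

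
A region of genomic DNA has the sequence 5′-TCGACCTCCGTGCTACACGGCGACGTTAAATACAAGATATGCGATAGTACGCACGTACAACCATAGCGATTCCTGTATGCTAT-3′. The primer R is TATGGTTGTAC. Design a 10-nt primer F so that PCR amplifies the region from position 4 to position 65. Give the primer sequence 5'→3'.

5'-ACCTCCGTGC-3'

The reverse primer's reverse complement GTACAACCATA matches the template at positions 55–65; the product starts at position 4.
The forward primer is identical to the top strand over positions 4–13: ACCTCCGTGC.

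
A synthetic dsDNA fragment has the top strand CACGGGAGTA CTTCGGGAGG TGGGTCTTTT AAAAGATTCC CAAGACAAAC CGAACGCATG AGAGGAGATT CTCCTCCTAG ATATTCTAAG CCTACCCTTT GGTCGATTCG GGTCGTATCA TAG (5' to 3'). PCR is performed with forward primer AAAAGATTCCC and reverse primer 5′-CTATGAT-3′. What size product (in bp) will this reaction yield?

93 bp

Forward primer AAAAGATTCCC is found on the top strand at positions 31–41.
The reverse primer's reverse complement is ATCATAG, which matches the template at positions 117–123.
Amplicon spans positions 31–123: 93 bp.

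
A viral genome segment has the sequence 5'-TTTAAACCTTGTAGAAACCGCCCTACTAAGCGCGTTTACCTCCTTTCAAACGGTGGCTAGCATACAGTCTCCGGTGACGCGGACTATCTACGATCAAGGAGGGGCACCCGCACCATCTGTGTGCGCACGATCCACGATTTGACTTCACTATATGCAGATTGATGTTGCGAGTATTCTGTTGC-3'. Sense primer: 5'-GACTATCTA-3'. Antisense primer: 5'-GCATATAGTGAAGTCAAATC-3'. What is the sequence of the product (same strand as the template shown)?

5'-GACTATCTACGATCAAGGAGGGGCACCCGCACCATCTGTGTGCGCACGATCCACGATTTGACTTCACTATATGC-3'

Scanning the template, GACTATCTA occurs at positions 82–90; this primer anneals to the bottom strand there with its 3' end pointing downstream.
Reverse complement of the reverse primer: GATTTGACTTCACTATATGC. This occurs on the top strand at positions 136–155.
The product is the template from position 82 through 155 (74 bp).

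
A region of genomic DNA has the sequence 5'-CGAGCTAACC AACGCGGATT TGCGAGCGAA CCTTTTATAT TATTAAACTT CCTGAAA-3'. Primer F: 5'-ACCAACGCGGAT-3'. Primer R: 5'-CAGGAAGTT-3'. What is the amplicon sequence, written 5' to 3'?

5'-ACCAACGCGGATTTGCGAGCGAACCTTTTATATTATTAAACTTCCTG-3'

The forward primer matches the template at positions 8–19.
Taking the reverse complement of CAGGAAGTT gives AACTTCCTG, found at positions 46–54 on the template; the primer anneals here to the top strand with its 3' end pointing upstream.
The product is the template from position 8 through 54 (47 bp).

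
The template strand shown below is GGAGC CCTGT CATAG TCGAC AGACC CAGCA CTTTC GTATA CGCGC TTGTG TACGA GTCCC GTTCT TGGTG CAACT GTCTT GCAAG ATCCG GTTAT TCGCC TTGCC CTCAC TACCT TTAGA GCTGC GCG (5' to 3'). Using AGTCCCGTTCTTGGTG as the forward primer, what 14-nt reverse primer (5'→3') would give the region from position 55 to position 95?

5'-ATAACCGGATCTTG-3'

The product's 3' end on the top strand is position 95.
The reverse primer anneals to the top strand over positions 82–95, i.e. to CAAGATCCGGTTAT.
Its sequence written 5'→3' is the reverse complement: ATAACCGGATCTTG.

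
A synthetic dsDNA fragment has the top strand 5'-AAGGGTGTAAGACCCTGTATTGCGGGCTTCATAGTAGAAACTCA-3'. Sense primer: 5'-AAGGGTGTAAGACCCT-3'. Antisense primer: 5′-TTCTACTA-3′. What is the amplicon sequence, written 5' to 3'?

5'-AAGGGTGTAAGACCCTGTATTGCGGGCTTCATAGTAGAA-3'

Scanning the template, AAGGGTGTAAGACCCT occurs at positions 1–16; this primer anneals to the bottom strand there with its 3' end pointing downstream.
The reverse primer's reverse complement is TAGTAGAA, which matches the template at positions 32–39.
The product is the template from position 1 through 39 (39 bp).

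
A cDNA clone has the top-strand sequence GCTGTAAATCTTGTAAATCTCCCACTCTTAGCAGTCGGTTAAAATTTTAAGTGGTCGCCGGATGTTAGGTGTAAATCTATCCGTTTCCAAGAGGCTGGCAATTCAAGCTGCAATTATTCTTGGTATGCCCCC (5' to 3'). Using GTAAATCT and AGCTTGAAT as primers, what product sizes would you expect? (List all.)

106 bp, 97 bp, 39 bp

The forward primer GTAAATCT matches the top strand at positions 4–11, 13–20, 71–78.
The reverse primer's reverse complement is ATTCAAGCT, matching at positions 101–109.
Each forward site pairs with the reverse site to give a product ending at position 109: sizes 106, 97, 39 bp.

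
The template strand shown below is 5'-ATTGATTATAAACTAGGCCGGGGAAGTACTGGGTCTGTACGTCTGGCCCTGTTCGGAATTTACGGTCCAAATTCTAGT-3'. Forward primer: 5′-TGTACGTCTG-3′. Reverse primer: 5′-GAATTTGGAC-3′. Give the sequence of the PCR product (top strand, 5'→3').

5'-TGTACGTCTGGCCCTGTTCGGAATTTACGGTCCAAATTC-3'

Scanning the template, TGTACGTCTG occurs at positions 36–45; this primer anneals to the bottom strand there with its 3' end pointing downstream.
Reverse complement of the reverse primer: GTCCAAATTC. This occurs on the top strand at positions 65–74.
The product is the template from position 36 through 74 (39 bp).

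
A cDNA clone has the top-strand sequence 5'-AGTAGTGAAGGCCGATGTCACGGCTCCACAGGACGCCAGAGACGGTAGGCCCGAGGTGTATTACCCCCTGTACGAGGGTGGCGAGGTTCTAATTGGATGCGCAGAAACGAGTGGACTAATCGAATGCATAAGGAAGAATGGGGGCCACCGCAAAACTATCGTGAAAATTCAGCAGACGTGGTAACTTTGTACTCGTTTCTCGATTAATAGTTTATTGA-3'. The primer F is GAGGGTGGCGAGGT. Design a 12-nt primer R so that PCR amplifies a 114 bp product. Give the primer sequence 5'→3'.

5'-AAGTTACCACGT-3'

The forward primer binds at positions 74–87, so a 114 bp product ends at position 74 + 114 − 1 = 187.
The reverse primer anneals to the top strand over positions 176–187, i.e. to ACGTGGTAACTT.
Its sequence written 5'→3' is the reverse complement: AAGTTACCACGT.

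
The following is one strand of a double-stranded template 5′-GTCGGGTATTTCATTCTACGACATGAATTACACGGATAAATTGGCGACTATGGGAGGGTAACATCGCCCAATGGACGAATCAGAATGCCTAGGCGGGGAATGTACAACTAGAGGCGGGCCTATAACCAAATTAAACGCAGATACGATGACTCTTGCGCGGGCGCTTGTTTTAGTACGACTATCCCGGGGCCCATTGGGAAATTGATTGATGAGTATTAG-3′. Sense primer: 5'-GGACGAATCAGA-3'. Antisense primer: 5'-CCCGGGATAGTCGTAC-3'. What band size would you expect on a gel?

Forward primer GGACGAATCAGA is found on the top strand at positions 73–84.
The reverse primer's reverse complement is GTACGACTATCCCGGG, which matches the template at positions 173–188.
Product length = (reverse-primer end) − (forward-primer start) + 1 = 188 − 73 + 1 = 116 bp.

116 bp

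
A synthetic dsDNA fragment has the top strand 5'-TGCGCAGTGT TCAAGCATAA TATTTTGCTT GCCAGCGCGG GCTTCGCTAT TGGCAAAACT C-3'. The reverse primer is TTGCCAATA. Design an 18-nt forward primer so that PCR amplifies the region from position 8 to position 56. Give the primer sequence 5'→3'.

5'-TGTTCAAGCATAATATTT-3'

The reverse primer's reverse complement TATTGGCAA matches the template at positions 48–56; the product starts at position 8.
The forward primer is identical to the top strand over positions 8–25: TGTTCAAGCATAATATTT.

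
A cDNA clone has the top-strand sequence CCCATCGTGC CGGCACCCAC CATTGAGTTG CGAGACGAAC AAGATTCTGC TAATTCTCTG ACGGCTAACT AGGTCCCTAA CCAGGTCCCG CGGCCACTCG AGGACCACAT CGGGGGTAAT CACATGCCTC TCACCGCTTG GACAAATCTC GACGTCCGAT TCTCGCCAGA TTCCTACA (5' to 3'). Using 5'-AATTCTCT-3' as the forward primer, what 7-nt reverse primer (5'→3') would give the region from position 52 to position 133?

5'-TGAGAGG-3'

The product's 3' end on the top strand is position 133.
The reverse primer anneals to the top strand over positions 127–133, i.e. to CCTCTCA.
Its sequence written 5'→3' is the reverse complement: TGAGAGG.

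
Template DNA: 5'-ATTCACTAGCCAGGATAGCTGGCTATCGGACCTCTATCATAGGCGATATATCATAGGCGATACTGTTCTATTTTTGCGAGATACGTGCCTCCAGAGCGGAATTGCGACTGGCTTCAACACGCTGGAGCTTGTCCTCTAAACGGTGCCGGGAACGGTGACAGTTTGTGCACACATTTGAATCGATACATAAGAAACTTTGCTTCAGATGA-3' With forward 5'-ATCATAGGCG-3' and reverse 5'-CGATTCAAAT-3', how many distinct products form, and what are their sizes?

Two products: 147 bp, 133 bp

The forward primer ATCATAGGCG matches the top strand at positions 36–45, 50–59.
The reverse primer's reverse complement is ATTTGAATCG, matching at positions 173–182.
Each forward site pairs with the reverse site to give a product ending at position 182: sizes 147, 133 bp.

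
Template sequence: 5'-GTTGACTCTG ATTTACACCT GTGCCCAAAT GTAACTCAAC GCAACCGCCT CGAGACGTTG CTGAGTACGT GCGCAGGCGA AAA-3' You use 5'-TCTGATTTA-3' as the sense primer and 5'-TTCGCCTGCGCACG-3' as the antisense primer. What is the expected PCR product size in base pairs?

Scanning the template, TCTGATTTA occurs at positions 7–15; this primer anneals to the bottom strand there with its 3' end pointing downstream.
Reverse complement of the reverse primer: CGTGCGCAGGCGAA. This occurs on the top strand at positions 68–81.
Amplicon spans positions 7–81: 75 bp.

75 bp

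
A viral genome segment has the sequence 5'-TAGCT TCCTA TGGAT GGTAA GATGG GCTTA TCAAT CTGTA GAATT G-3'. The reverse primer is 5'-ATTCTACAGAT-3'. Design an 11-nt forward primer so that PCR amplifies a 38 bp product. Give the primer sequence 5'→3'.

5'-CCTATGGATGG-3'

The reverse primer's reverse complement ATCTGTAGAAT matches the template at positions 34–44, so the product ends at position 44.
A 38 bp product then starts at position 44 − 38 + 1 = 7.
The forward primer is identical to the top strand there: CCTATGGATGG.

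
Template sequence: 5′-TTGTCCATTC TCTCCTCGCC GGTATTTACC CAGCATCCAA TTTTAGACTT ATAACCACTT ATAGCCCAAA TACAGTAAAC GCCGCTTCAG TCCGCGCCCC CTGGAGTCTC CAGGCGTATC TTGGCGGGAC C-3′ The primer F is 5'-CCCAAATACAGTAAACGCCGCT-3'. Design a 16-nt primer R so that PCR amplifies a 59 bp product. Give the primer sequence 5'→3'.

5'-CAAGATACGCCTGGAG-3'

The forward primer binds at positions 65–86, so a 59 bp product ends at position 65 + 59 − 1 = 123.
The reverse primer anneals to the top strand over positions 108–123, i.e. to CTCCAGGCGTATCTTG.
Its sequence written 5'→3' is the reverse complement: CAAGATACGCCTGGAG.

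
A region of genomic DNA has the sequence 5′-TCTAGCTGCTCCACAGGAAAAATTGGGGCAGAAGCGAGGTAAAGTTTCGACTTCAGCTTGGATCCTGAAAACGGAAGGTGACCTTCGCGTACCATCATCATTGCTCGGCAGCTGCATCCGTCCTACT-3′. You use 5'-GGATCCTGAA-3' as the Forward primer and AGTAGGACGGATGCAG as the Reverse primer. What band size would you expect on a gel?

68 bp

Forward primer GGATCCTGAA is found on the top strand at positions 60–69.
The reverse primer's reverse complement is CTGCATCCGTCCTACT, which matches the template at positions 112–127.
Amplicon spans positions 60–127: 68 bp.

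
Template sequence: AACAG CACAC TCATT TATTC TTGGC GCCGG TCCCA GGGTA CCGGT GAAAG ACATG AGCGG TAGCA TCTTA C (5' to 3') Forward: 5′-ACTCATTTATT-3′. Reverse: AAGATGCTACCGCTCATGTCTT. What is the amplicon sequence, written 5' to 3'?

Scanning the template, ACTCATTTATT occurs at positions 9–19; this primer anneals to the bottom strand there with its 3' end pointing downstream.
The reverse primer's reverse complement is AAGACATGAGCGGTAGCATCTT, which matches the template at positions 48–69.
The product is the template from position 9 through 69 (61 bp).

5'-ACTCATTTATTCTTGGCGCCGGTCCCAGGGTACCGGTGAAAGACATGAGCGGTAGCATCTT-3'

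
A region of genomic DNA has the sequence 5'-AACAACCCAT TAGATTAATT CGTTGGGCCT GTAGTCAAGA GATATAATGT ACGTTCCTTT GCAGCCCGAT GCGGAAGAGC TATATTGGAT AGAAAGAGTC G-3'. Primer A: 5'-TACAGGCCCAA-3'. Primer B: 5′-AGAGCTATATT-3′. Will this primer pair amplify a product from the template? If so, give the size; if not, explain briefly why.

No product — the primers' 3' ends point away from each other.

Primer A (TACAGGCCCAA) has reverse complement TTGGGCCTGTA, which matches the top strand at positions 23–33; primer A anneals to the top strand there with its 3' end pointing upstream toward position 23.
Primer B (AGAGCTATATT) matches the top strand directly at positions 76–86; it anneals to the bottom strand with its 3' end pointing downstream toward position 86.
The 3' ends diverge (primer A extends toward position 1, primer B toward position 101), so the primers never converge on a shared product.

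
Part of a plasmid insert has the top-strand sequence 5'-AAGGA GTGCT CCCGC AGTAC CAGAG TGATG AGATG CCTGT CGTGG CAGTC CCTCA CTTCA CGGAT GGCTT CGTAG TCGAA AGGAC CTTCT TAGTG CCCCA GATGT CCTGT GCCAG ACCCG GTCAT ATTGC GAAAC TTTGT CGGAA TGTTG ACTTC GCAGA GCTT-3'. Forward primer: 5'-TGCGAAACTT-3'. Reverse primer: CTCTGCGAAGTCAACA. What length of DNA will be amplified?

Forward primer TGCGAAACTT is found on the top strand at positions 128–137.
Reverse complement of the reverse primer: TGTTGACTTCGCAGAG. This occurs on the top strand at positions 146–161.
The product runs from position 128 to position 161, so its length is 161 − 128 + 1 = 34 bp.

34 bp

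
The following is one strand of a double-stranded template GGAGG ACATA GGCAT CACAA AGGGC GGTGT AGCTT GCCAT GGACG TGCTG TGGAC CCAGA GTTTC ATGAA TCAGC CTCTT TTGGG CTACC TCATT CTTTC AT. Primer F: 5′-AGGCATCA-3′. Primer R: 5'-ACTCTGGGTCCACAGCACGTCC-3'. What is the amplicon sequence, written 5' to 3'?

The forward primer matches the template at positions 10–17.
Taking the reverse complement of ACTCTGGGTCCACAGCACGTCC gives GGACGTGCTGTGGACCCAGAGT, found at positions 41–62 on the template; the primer anneals here to the top strand with its 3' end pointing upstream.
The product is the template from position 10 through 62 (53 bp).

5'-AGGCATCACAAAGGGCGGTGTAGCTTGCCATGGACGTGCTGTGGACCCAGAGT-3'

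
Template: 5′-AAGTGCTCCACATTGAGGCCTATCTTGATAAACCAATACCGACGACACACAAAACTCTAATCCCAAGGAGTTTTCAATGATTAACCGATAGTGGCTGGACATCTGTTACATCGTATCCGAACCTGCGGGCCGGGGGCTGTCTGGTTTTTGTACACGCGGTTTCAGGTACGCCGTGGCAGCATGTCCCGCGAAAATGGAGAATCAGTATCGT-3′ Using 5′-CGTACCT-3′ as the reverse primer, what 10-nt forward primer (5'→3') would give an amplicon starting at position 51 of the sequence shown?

The reverse primer's reverse complement AGGTACG matches the template at positions 164–170; the product starts at position 51.
The forward primer is identical to the top strand over positions 51–60: AAAACTCTAA.

5'-AAAACTCTAA-3'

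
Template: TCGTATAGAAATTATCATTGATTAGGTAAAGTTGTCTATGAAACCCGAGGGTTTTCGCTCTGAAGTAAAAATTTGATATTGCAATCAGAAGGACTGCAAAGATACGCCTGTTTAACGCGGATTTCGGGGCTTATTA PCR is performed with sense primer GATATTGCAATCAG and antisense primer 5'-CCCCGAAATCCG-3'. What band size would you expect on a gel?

The forward primer matches the template at positions 75–88.
The reverse primer's reverse complement is CGGATTTCGGGG, which matches the template at positions 118–129.
Product length = (reverse-primer end) − (forward-primer start) + 1 = 129 − 75 + 1 = 55 bp.

55 bp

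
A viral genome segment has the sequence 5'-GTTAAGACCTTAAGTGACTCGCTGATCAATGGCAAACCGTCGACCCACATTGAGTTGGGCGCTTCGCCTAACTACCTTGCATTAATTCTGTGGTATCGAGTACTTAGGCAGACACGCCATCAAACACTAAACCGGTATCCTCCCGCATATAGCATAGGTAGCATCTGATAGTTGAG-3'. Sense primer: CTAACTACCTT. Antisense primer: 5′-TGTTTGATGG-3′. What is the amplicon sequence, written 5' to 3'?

5'-CTAACTACCTTGCATTAATTCTGTGGTATCGAGTACTTAGGCAGACACGCCATCAAACA-3'

The forward primer matches the template at positions 68–78.
The reverse primer's reverse complement is CCATCAAACA, which matches the template at positions 117–126.
The product is the template from position 68 through 126 (59 bp).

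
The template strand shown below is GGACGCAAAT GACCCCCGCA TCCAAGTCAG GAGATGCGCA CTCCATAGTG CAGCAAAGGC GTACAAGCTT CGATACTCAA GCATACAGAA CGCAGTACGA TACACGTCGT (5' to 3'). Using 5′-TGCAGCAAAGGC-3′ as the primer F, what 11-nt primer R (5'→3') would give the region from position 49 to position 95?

5'-CTGCGTTCTGT-3'

The product's 3' end on the top strand is position 95.
The reverse primer anneals to the top strand over positions 85–95, i.e. to ACAGAACGCAG.
Its sequence written 5'→3' is the reverse complement: CTGCGTTCTGT.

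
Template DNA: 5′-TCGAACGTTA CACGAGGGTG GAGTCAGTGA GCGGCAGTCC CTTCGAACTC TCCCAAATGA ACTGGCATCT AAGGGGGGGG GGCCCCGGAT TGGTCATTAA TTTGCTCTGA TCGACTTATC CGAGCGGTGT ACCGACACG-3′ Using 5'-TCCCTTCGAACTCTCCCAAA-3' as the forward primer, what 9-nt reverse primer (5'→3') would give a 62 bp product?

The forward primer binds at positions 38–57, so a 62 bp product ends at position 38 + 62 − 1 = 99.
The reverse primer anneals to the top strand over positions 91–99, i.e. to TGGTCATTA.
Its sequence written 5'→3' is the reverse complement: TAATGACCA.

5'-TAATGACCA-3'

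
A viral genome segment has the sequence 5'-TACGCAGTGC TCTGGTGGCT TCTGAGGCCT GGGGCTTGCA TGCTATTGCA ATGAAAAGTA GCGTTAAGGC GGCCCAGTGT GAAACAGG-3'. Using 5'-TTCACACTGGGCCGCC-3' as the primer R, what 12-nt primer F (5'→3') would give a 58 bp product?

The reverse primer's reverse complement GGCGGCCCAGTGTGAA matches the template at positions 68–83, so the product ends at position 83.
A 58 bp product then starts at position 83 − 58 + 1 = 26.
The forward primer is identical to the top strand there: GGCCTGGGGCTT.

5'-GGCCTGGGGCTT-3'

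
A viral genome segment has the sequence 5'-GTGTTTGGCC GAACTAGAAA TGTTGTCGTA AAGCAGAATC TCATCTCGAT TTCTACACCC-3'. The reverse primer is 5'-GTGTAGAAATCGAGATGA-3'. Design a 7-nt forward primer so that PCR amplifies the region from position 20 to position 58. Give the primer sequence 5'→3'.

5'-ATGTTGT-3'

The reverse primer's reverse complement TCATCTCGATTTCTACAC matches the template at positions 41–58; the product starts at position 20.
The forward primer is identical to the top strand over positions 20–26: ATGTTGT.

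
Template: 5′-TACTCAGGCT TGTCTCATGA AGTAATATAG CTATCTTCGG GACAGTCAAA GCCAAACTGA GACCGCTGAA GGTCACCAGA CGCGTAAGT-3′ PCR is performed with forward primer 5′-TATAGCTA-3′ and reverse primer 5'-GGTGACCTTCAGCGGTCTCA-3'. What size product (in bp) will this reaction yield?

52 bp

The forward primer matches the template at positions 26–33.
Taking the reverse complement of GGTGACCTTCAGCGGTCTCA gives TGAGACCGCTGAAGGTCACC, found at positions 58–77 on the template; the primer anneals here to the top strand with its 3' end pointing upstream.
The product runs from position 26 to position 77, so its length is 77 − 26 + 1 = 52 bp.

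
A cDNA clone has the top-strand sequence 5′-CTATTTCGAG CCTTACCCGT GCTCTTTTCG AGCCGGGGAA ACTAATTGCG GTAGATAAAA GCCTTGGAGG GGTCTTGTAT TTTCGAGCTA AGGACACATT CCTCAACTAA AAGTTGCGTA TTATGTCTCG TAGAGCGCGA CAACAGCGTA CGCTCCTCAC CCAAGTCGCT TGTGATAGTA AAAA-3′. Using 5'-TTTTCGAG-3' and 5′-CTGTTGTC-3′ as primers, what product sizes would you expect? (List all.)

122 bp, 67 bp

The forward primer TTTTCGAG matches the top strand at positions 25–32, 80–87.
The reverse primer's reverse complement is GACAACAG, matching at positions 139–146.
Each forward site pairs with the reverse site to give a product ending at position 146: sizes 122, 67 bp.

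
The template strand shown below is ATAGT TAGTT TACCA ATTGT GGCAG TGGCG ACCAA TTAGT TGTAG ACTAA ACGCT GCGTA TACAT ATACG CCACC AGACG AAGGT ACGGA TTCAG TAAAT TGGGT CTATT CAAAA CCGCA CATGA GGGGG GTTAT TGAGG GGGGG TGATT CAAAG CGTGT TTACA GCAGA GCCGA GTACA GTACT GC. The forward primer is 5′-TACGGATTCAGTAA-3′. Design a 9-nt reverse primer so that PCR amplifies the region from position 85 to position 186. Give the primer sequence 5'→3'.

The product's 3' end on the top strand is position 186.
The reverse primer anneals to the top strand over positions 178–186, i.e. to ACAGTACTG.
Its sequence written 5'→3' is the reverse complement: CAGTACTGT.

5'-CAGTACTGT-3'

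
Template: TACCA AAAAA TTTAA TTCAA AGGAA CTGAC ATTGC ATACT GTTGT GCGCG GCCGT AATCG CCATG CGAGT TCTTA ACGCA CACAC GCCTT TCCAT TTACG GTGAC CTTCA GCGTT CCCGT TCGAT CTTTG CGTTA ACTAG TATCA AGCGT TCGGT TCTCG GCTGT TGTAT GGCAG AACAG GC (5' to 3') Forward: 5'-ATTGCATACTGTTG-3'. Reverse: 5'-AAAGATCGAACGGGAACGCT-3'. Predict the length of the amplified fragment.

99 bp

Scanning the template, ATTGCATACTGTTG occurs at positions 31–44; this primer anneals to the bottom strand there with its 3' end pointing downstream.
Taking the reverse complement of AAAGATCGAACGGGAACGCT gives AGCGTTCCCGTTCGATCTTT, found at positions 110–129 on the template; the primer anneals here to the top strand with its 3' end pointing upstream.
The product runs from position 31 to position 129, so its length is 129 − 31 + 1 = 99 bp.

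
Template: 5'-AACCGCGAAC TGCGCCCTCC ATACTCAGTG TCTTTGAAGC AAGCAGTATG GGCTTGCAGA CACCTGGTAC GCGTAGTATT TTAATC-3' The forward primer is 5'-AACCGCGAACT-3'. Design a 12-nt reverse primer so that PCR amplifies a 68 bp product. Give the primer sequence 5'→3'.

5'-ACCAGGTGTCTG-3'

The forward primer binds at positions 1–11, so a 68 bp product ends at position 1 + 68 − 1 = 68.
The reverse primer anneals to the top strand over positions 57–68, i.e. to CAGACACCTGGT.
Its sequence written 5'→3' is the reverse complement: ACCAGGTGTCTG.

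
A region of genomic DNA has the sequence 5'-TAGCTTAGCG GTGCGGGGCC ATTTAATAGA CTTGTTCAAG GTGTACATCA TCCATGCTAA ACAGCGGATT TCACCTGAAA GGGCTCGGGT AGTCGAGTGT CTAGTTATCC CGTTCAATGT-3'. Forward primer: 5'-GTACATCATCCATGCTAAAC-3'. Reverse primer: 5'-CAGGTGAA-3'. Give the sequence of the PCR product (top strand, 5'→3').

Forward primer GTACATCATCCATGCTAAAC is found on the top strand at positions 43–62.
Taking the reverse complement of CAGGTGAA gives TTCACCTG, found at positions 70–77 on the template; the primer anneals here to the top strand with its 3' end pointing upstream.
The product is the template from position 43 through 77 (35 bp).

5'-GTACATCATCCATGCTAAACAGCGGATTTCACCTG-3'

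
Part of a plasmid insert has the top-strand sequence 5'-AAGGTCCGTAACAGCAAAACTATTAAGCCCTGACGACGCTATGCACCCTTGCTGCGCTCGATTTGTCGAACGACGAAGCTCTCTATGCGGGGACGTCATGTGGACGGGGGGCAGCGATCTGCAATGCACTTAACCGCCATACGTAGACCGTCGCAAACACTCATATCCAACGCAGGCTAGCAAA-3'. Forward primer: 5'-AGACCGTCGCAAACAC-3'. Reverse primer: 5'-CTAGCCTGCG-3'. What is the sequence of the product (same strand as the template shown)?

Scanning the template, AGACCGTCGCAAACAC occurs at positions 145–160; this primer anneals to the bottom strand there with its 3' end pointing downstream.
The reverse primer's reverse complement is CGCAGGCTAG, which matches the template at positions 171–180.
The product is the template from position 145 through 180 (36 bp).

5'-AGACCGTCGCAAACACTCATATCCAACGCAGGCTAG-3'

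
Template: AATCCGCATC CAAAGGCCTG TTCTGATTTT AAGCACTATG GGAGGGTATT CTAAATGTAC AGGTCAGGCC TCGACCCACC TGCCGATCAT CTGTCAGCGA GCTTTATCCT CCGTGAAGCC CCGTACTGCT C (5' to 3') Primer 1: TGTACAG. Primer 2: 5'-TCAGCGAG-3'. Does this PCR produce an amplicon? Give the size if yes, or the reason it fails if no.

No product — both primers anneal to the same strand and extend in the same direction.

Primer 1 (TGTACAG) matches the top strand at positions 56–62 (3' end points downstream).
Primer 2 (TCAGCGAG) also matches the top strand directly, at positions 94–101 — its reverse complement CTCGCTGA is not present.
Both primers anneal to the bottom strand with 3' ends pointing the same way, so neither can prime synthesis back toward the other.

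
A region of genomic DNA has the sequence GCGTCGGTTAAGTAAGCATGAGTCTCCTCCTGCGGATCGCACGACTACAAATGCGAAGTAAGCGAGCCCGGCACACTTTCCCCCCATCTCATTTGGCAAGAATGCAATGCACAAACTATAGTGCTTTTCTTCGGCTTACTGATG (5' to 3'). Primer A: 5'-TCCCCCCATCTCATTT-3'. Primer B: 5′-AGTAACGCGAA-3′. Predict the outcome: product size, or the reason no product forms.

Primer B (AGTAACGCGAA) does not match the top strand, and its reverse complement TTCGCGTTACT does not match either.
With no annealing site for primer B, no amplification occurs.

No product — primer B has no binding site in the template.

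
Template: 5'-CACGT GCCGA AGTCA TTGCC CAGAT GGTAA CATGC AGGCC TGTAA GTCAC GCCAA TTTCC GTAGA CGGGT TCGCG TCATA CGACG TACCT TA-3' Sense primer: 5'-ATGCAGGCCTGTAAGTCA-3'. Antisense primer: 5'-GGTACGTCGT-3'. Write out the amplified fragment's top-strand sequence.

Scanning the template, ATGCAGGCCTGTAAGTCA occurs at positions 32–49; this primer anneals to the bottom strand there with its 3' end pointing downstream.
Reverse complement of the reverse primer: ACGACGTACC. This occurs on the top strand at positions 80–89.
The product is the template from position 32 through 89 (58 bp).

5'-ATGCAGGCCTGTAAGTCACGCCAATTTCCGTAGACGGGTTCGCGTCATACGACGTACC-3'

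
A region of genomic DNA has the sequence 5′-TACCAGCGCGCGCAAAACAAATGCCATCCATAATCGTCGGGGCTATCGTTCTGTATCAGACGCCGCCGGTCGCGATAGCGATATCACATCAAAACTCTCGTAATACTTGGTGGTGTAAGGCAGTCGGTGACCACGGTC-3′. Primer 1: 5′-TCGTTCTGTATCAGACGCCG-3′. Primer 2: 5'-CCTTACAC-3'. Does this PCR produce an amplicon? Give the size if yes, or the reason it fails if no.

Yes — a 75 bp product.

Primer 1 (TCGTTCTGTATCAGACGCCG) matches the top strand at positions 46–65; it acts as a forward primer.
Primer 2's reverse complement is GTGTAAGG, matching the top strand at positions 113–120; it acts as a reverse primer.
The 3' ends face each other across positions 46–120, giving a 75 bp product.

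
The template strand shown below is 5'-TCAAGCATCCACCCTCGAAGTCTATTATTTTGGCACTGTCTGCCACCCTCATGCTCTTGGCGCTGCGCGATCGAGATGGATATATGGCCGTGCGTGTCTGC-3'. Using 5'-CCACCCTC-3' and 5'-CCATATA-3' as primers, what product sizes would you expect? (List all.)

The forward primer CCACCCTC matches the top strand at positions 9–16, 43–50.
The reverse primer's reverse complement is TATATGG, matching at positions 81–87.
Each forward site pairs with the reverse site to give a product ending at position 87: sizes 79, 45 bp.

79 bp, 45 bp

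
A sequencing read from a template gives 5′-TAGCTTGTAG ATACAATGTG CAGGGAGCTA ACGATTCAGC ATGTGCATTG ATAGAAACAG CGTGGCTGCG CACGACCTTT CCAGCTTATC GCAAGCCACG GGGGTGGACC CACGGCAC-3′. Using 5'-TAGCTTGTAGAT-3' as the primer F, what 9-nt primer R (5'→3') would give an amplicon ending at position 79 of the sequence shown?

The forward primer binds at positions 1–12; the product's 3' end on the top strand is position 79.
The reverse primer anneals to the top strand over positions 71–79, i.e. to CACGACCTT.
Its sequence written 5'→3' is the reverse complement: AAGGTCGTG.

5'-AAGGTCGTG-3'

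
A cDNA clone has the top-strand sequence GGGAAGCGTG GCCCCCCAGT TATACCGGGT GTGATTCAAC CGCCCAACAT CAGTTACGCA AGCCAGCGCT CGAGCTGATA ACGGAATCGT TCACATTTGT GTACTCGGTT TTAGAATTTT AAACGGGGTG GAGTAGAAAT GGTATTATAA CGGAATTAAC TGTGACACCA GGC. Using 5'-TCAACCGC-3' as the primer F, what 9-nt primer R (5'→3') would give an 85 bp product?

5'-AAAATTCTA-3'

The forward primer binds at positions 36–43, so an 85 bp product ends at position 36 + 85 − 1 = 120.
The reverse primer anneals to the top strand over positions 112–120, i.e. to TAGAATTTT.
Its sequence written 5'→3' is the reverse complement: AAAATTCTA.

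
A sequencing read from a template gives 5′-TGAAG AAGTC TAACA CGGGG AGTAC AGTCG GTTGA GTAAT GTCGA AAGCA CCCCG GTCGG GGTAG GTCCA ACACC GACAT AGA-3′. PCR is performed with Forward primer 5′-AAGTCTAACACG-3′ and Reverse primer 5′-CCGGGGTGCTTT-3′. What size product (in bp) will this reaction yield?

Scanning the template, AAGTCTAACACG occurs at positions 6–17; this primer anneals to the bottom strand there with its 3' end pointing downstream.
The reverse primer's reverse complement is AAAGCACCCCGG, which matches the template at positions 45–56.
Product length = (reverse-primer end) − (forward-primer start) + 1 = 56 − 6 + 1 = 51 bp.

51 bp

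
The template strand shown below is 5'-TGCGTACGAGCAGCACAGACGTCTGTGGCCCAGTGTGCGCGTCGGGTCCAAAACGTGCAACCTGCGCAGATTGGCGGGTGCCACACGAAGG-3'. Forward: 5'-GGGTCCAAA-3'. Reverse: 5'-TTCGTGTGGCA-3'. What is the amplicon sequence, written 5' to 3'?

Scanning the template, GGGTCCAAA occurs at positions 44–52; this primer anneals to the bottom strand there with its 3' end pointing downstream.
Reverse complement of the reverse primer: TGCCACACGAA. This occurs on the top strand at positions 79–89.
The product is the template from position 44 through 89 (46 bp).

5'-GGGTCCAAAACGTGCAACCTGCGCAGATTGGCGGGTGCCACACGAA-3'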